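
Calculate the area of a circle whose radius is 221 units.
Area = pi * r²
Area = pi * 221²
Area = pi * 48841
Area = 153438.53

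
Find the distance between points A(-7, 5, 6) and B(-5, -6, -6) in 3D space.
d = √[(2)² + (-11)² + (-12)²] = √269 = 16.4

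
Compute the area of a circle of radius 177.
Area = pi * r²
Area = pi * 177²
Area = pi * 31329
Area = 98422.96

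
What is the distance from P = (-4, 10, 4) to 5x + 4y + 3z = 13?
d = |5(-4) + 4(10) + 3(4) - (13)| / √(5² + 4² + 3²) = 19/√50 = 2.687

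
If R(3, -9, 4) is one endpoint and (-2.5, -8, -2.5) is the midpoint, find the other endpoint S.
S = (2×(-2.5) - 3, 2×(-8) - (-9), 2×(-2.5) - 4) = (-8, -7, -9)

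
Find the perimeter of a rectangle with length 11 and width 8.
Perimeter = 2 * (length + width)
Perimeter = 2 * (11 + 8)
Perimeter = 2 * 19
Perimeter = 38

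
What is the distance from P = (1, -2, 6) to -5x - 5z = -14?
d = |(-5)(1) + 0(-2) + (-5)(6) - (-14)| / √((-5)² + 0² + (-5)²) = 21/√50 = 2.97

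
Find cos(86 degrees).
cos(86 degrees) = 0.0698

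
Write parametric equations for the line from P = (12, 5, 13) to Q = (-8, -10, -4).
Direction vector d = Q - P = (-20, -15, -17)
x = 12 - 20t, y = 5 - 15t, z = 13 - 17t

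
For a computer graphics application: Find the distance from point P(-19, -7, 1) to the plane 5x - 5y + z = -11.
d = |5(-19) + (-5)(-7) + 1(1) - (-11)| / √(5² + (-5)² + 1²) = 48/√51 = 6.721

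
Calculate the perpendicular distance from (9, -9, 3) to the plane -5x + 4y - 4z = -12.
d = |(-5)(9) + 4(-9) + (-4)(3) - (-12)| / √((-5)² + 4² + (-4)²) = 81/√57 = 10.73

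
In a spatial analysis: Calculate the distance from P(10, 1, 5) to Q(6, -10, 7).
d = √[(-4)² + (-11)² + (2)²] = √141 = 11.87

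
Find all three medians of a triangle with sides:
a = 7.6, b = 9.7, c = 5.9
Using m_x = ½√(2y² + 2z² - x²):
m_a = ½√(2·9.7² + 2·5.9² - 7.6²) = ½√200.04 = 7.072
m_b = ½√(2·7.6² + 2·5.9² - 9.7²) = ½√91.05 = 4.771
m_c = ½√(2·7.6² + 2·9.7² - 5.9²) = ½√268.89 = 8.199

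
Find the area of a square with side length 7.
Area = s²
Area = 7²
Area = 49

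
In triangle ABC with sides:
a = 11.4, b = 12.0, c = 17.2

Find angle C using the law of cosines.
cos(C) = (a² + b² - c²)/(2ab)
cos(C) = (11.4² + 12.0² - 17.2²)/(2·11.4·12.0) = -21.88/273.6 = -0.079971
C = arccos(-0.079971) = 94.59°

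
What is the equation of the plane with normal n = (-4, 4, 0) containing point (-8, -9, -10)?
d = n·P = (-4)(-8) + (4)(-9) + (0)(-10) = -4
Plane: -4x + 4y = -4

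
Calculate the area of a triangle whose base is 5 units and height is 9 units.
Area = (1/2) * base * height
Area = (1/2) * 5 * 9
Area = 22.50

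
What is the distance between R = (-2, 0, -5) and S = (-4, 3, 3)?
d = √[(-2)² + (3)² + (8)²] = √77 = 8.775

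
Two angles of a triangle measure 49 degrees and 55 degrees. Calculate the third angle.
Sum of angles in a triangle = 180 degrees
Third angle = 180 - 49 - 55
Third angle = 76 degrees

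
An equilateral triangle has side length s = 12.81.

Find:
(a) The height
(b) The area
(a) Height h = s·√3/2 = 12.81·√3/2 = 11.09
(b) Area = (√3/4)·s² = (√3/4)·12.81² = (√3/4)·164.096 = 71.06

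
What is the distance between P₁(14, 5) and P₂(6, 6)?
Using the distance formula: d = sqrt((x₂-x₁)² + (y₂-y₁)²)
dx = 6 - 14 = -8
dy = 6 - 5 = 1
d = sqrt((-8)² + 1²) = sqrt(64 + 1) = sqrt(65) = 8.06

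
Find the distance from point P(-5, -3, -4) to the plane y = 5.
d = |0(-5) + 1(-3) + 0(-4) - (5)| / √(0² + 1² + 0²) = 8/√1 = 8.0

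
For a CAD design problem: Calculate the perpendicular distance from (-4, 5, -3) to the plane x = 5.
d = |1(-4) + 0(5) + 0(-3) - (5)| / √(1² + 0² + 0²) = 9/√1 = 9.0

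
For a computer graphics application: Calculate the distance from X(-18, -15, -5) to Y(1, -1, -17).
d = √[(19)² + (14)² + (-12)²] = √701 = 26.48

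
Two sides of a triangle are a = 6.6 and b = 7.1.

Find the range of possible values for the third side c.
By the triangle inequality: |a - b| < c < a + b
|6.6 - 7.1| < c < 6.6 + 7.1
0.5 < c < 13.7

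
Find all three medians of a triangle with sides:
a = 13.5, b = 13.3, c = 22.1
Using m_x = ½√(2y² + 2z² - x²):
m_a = ½√(2·13.3² + 2·22.1² - 13.5²) = ½√1148.35 = 16.94
m_b = ½√(2·13.5² + 2·22.1² - 13.3²) = ½√1164.43 = 17.06
m_c = ½√(2·13.5² + 2·13.3² - 22.1²) = ½√229.87 = 7.581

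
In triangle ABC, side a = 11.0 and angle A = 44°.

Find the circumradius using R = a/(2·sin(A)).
R = a/(2·sin(A)) = 11.0/(2·sin(44°))
R = 11.0/(2·0.694658) = 11.0/1.389317 = 7.918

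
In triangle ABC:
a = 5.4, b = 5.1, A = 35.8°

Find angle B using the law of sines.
sin(B)/b = sin(A)/a
sin(B) = b·sin(A)/a = 5.1·sin(35.8°)/5.4 = 0.552460
B = arcsin(0.552460) = 33.54°  (b ≤ a, so B ≤ A and the acute solution is unique)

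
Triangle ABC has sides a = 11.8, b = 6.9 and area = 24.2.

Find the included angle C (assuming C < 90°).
Area = ½ab·sin(C)  →  sin(C) = 2·Area/(ab)
sin(C) = 2·24.2/(11.8·6.9) = 0.594449
C = arcsin(0.594449) = 36.47°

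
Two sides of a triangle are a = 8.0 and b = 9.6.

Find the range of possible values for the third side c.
By the triangle inequality: |a - b| < c < a + b
|8.0 - 9.6| < c < 8.0 + 9.6
1.6 < c < 17.6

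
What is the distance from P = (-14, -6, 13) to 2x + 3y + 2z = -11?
d = |2(-14) + 3(-6) + 2(13) - (-11)| / √(2² + 3² + 2²) = 9/√17 = 2.183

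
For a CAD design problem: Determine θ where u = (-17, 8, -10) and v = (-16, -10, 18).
u·v = 12, |u|² = 453, |v|² = 680
cos θ = 12/√308040 ≈ 0.02162
θ ≈ 88.76°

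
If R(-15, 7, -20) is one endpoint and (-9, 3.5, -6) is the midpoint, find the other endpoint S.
S = (2×(-9) - (-15), 2×3.5 - 7, 2×(-6) - (-20)) = (-3, 0, 8)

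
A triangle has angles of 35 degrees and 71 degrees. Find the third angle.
Sum of angles in a triangle = 180 degrees
Third angle = 180 - 35 - 71
Third angle = 74 degrees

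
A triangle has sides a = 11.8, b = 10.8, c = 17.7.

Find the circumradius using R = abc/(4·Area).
s = (a+b+c)/2 = 20.15
Area = √(s(s-a)(s-b)(s-c)) = √(20.15·8.35·9.35·2.45) = 62.0826
R = abc/(4·Area) = (11.8·10.8·17.7)/(4·62.0826) = 2255.688/248.3304 = 9.083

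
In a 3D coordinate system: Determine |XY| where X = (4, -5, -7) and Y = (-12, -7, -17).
d = √[(-16)² + (-2)² + (-10)²] = √360 = 18.97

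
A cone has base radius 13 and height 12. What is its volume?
Volume = (1/3) * pi * r² * h
Volume = (1/3) * pi * 13² * 12
Volume = (1/3) * pi * 169 * 12
Volume = (1/3) * pi * 2028
Volume = 2123.72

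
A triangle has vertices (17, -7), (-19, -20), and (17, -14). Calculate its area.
Using the coordinate formula: Area = (1/2)|x₁(y₂-y₃) + x₂(y₃-y₁) + x₃(y₁-y₂)|
Area = (1/2)|17((-20)-(-14)) + (-19)((-14)-(-7)) + 17((-7)-(-20))|
Area = (1/2)|17*(-6) + (-19)*(-7) + 17*13|
Area = (1/2)|(-102) + 133 + 221|
Area = (1/2)*252 = 126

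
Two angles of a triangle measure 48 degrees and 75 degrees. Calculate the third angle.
Sum of angles in a triangle = 180 degrees
Third angle = 180 - 48 - 75
Third angle = 57 degrees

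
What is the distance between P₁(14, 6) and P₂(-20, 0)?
Using the distance formula: d = sqrt((x₂-x₁)² + (y₂-y₁)²)
dx = (-20) - 14 = -34
dy = 0 - 6 = -6
d = sqrt((-34)² + (-6)²) = sqrt(1156 + 36) = sqrt(1192) = 34.53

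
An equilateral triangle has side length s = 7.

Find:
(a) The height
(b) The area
(a) Height h = s·√3/2 = 7·√3/2 = 6.062
(b) Area = (√3/4)·s² = (√3/4)·7² = (√3/4)·49 = 21.22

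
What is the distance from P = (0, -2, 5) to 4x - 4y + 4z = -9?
d = |4(0) + (-4)(-2) + 4(5) - (-9)| / √(4² + (-4)² + 4²) = 37/√48 = 5.34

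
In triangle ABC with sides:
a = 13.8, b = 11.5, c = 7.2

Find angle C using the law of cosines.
cos(C) = (a² + b² - c²)/(2ab)
cos(C) = (13.8² + 11.5² - 7.2²)/(2·13.8·11.5) = 270.85/317.4 = 0.853340
C = arccos(0.853340) = 31.42°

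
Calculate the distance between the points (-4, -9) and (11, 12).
Using the distance formula: d = sqrt((x₂-x₁)² + (y₂-y₁)²)
dx = 11 - (-4) = 15
dy = 12 - (-9) = 21
d = sqrt(15² + 21²) = sqrt(225 + 441) = sqrt(666) = 25.81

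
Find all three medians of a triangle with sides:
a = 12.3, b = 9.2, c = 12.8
Using m_x = ½√(2y² + 2z² - x²):
m_a = ½√(2·9.2² + 2·12.8² - 12.3²) = ½√345.67 = 9.296
m_b = ½√(2·12.3² + 2·12.8² - 9.2²) = ½√545.62 = 11.68
m_c = ½√(2·12.3² + 2·9.2² - 12.8²) = ½√308.02 = 8.775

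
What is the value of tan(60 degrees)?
tan(60 degrees) = sqrt(3)
Decimal approximation: 1.7321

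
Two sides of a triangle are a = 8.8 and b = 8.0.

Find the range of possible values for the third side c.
By the triangle inequality: |a - b| < c < a + b
|8.8 - 8.0| < c < 8.8 + 8.0
0.8 < c < 16.8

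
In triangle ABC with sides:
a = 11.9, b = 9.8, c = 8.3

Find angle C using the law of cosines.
cos(C) = (a² + b² - c²)/(2ab)
cos(C) = (11.9² + 9.8² - 8.3²)/(2·11.9·9.8) = 168.76/233.24 = 0.723547
C = arccos(0.723547) = 43.65°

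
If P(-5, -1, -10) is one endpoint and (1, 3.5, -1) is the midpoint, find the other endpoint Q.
Q = (2×1 - (-5), 2×3.5 - (-1), 2×(-1) - (-10)) = (7, 8, 8)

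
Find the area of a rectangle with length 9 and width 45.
Area = length * width
Area = 9 * 45
Area = 405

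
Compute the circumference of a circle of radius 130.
Circumference = 2 * pi * r
Circumference = 2 * pi * 130
Circumference = 816.81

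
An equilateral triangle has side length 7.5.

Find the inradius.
For an equilateral triangle, r = s/(2√3) where s is the side.
r = 7.5/(2√3) = 7.5/3.464102 = 2.165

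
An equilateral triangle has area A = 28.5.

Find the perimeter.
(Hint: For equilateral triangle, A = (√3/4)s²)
A = (√3/4)s²  →  s² = 4A/√3 = 4·28.5/√3 = 65.8179
s = 8.11283
Perimeter = 3s = 24.34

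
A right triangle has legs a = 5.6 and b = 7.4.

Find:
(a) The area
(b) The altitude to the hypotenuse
(a) Area = ½ab = ½·5.6·7.4 = 20.72
(b) Hypotenuse c = √(5.6² + 7.4²) = √86.12 = 9.28009
    Area = ½·c·h_c  →  h_c = 2·Area/c = 2·20.72/9.28009 = 4.465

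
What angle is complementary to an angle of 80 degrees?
Complementary angles sum to 90 degrees.
Other angle = 90 - 80
Other angle = 10 degrees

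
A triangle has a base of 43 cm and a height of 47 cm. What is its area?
Area = (1/2) * base * height
Area = (1/2) * 43 * 47
Area = 1010.50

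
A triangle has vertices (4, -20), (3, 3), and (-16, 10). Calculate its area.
Using the coordinate formula: Area = (1/2)|x₁(y₂-y₃) + x₂(y₃-y₁) + x₃(y₁-y₂)|
Area = (1/2)|4(3-10) + 3(10-(-20)) + (-16)((-20)-3)|
Area = (1/2)|4*(-7) + 3*30 + (-16)*(-23)|
Area = (1/2)|(-28) + 90 + 368|
Area = (1/2)*430 = 215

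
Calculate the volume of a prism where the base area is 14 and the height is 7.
Volume = base area * height
Volume = 14 * 7
Volume = 98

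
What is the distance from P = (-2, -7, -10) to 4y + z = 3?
d = |0(-2) + 4(-7) + 1(-10) - (3)| / √(0² + 4² + 1²) = 41/√17 = 9.944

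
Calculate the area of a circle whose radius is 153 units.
Area = pi * r²
Area = pi * 153²
Area = pi * 23409
Area = 73541.54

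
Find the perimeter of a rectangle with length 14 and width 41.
Perimeter = 2 * (length + width)
Perimeter = 2 * (14 + 41)
Perimeter = 2 * 55
Perimeter = 110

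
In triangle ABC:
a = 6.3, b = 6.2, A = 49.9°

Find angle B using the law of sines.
sin(B)/b = sin(A)/a
sin(B) = b·sin(A)/a = 6.2·sin(49.9°)/6.3 = 0.752780
B = arcsin(0.752780) = 48.83°  (b ≤ a, so B ≤ A and the acute solution is unique)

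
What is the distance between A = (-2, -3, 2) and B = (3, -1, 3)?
d = √[(5)² + (2)² + (1)²] = √30 = 5.477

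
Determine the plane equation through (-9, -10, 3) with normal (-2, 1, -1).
d = n·P = (-2)(-9) + (1)(-10) + (-1)(3) = 5
Plane: -2x + y - z = 5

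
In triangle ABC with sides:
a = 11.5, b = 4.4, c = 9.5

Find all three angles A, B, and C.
By the law of cosines:
cos(A) = (b² + c² - a²)/(2bc) = -0.270813  →  A = 105.7°
cos(B) = (a² + c² - b²)/(2ac) = 0.929703  →  B = 21.61°
cos(C) = (a² + b² - c²)/(2ab) = 0.606324  →  C = 52.68°
Check: A + B + C = 180.0° ✓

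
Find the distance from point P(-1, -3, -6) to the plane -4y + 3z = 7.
d = |0(-1) + (-4)(-3) + 3(-6) - (7)| / √(0² + (-4)² + 3²) = 13/√25 = 2.6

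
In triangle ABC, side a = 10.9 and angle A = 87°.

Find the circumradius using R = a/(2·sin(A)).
R = a/(2·sin(A)) = 10.9/(2·sin(87°))
R = 10.9/(2·0.998630) = 10.9/1.997259 = 5.457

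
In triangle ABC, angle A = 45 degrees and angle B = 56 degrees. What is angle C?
Sum of angles in a triangle = 180 degrees
Third angle = 180 - 45 - 56
Third angle = 79 degrees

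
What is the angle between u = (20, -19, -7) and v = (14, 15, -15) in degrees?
u·v = 100, |u|² = 810, |v|² = 646
cos θ = 100/√523260 ≈ 0.1382
θ ≈ 82.05°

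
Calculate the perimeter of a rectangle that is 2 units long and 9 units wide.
Perimeter = 2 * (length + width)
Perimeter = 2 * (2 + 9)
Perimeter = 2 * 11
Perimeter = 22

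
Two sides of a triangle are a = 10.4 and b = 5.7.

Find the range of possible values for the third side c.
By the triangle inequality: |a - b| < c < a + b
|10.4 - 5.7| < c < 10.4 + 5.7
4.7 < c < 16.1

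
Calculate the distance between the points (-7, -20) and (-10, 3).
Using the distance formula: d = sqrt((x₂-x₁)² + (y₂-y₁)²)
dx = (-10) - (-7) = -3
dy = 3 - (-20) = 23
d = sqrt((-3)² + 23²) = sqrt(9 + 529) = sqrt(538) = 23.19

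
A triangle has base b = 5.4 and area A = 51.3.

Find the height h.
A = ½bh  →  h = 2A/b
h = 2·51.3/5.4 = 19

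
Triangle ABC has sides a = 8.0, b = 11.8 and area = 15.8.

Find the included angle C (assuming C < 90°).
Area = ½ab·sin(C)  →  sin(C) = 2·Area/(ab)
sin(C) = 2·15.8/(8.0·11.8) = 0.334746
C = arcsin(0.334746) = 19.56°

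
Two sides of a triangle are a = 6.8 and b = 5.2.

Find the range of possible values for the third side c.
By the triangle inequality: |a - b| < c < a + b
|6.8 - 5.2| < c < 6.8 + 5.2
1.6 < c < 12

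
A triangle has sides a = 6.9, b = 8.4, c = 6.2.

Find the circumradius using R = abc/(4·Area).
s = (a+b+c)/2 = 10.75
Area = √(s(s-a)(s-b)(s-c)) = √(10.75·3.85·2.35·4.55) = 21.0365
R = abc/(4·Area) = (6.9·8.4·6.2)/(4·21.0365) = 359.352/84.146 = 4.271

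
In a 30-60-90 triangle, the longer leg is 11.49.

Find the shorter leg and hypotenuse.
In a 30-60-90 triangle, sides are in ratio 1 : √3 : 2.
Long leg = short leg·√3  →  short leg = 11.49/√3 = 6.634
Hypotenuse = 2·(short leg) = 2·11.49/√3 = 13.27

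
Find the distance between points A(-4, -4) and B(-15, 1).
Using the distance formula: d = sqrt((x₂-x₁)² + (y₂-y₁)²)
dx = (-15) - (-4) = -11
dy = 1 - (-4) = 5
d = sqrt((-11)² + 5²) = sqrt(121 + 25) = sqrt(146) = 12.08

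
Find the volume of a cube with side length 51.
Volume = s³
Volume = 51³
Volume = 132651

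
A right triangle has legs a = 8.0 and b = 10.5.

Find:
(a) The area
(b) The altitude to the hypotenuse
(a) Area = ½ab = ½·8.0·10.5 = 42
(b) Hypotenuse c = √(8.0² + 10.5²) = √174.25 = 13.2004
    Area = ½·c·h_c  →  h_c = 2·Area/c = 2·42/13.2004 = 6.363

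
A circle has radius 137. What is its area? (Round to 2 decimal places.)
Area = pi * r²
Area = pi * 137²
Area = pi * 18769
Area = 58964.55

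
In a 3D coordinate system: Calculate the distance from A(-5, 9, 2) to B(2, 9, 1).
d = √[(7)² + (0)² + (-1)²] = √50 = 7.071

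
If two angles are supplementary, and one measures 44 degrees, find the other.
Supplementary angles sum to 180 degrees.
Other angle = 180 - 44
Other angle = 136 degrees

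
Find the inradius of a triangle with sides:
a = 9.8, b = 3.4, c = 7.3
s = (a+b+c)/2 = (9.8+3.4+7.3)/2 = 10.25
Area = √(s(s-a)(s-b)(s-c)) = √(10.25·0.45·6.85·2.95) = 9.65438
r = Area/s = 9.65438/10.25 = 0.9419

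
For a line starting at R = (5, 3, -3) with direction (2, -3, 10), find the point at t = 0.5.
P(0.5) = (5 + 2(0.5), 3 + (-3)(0.5), -3 + 10(0.5)) = (6, 1.5, 2)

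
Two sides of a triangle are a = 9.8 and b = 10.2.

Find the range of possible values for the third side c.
By the triangle inequality: |a - b| < c < a + b
|9.8 - 10.2| < c < 9.8 + 10.2
0.4 < c < 20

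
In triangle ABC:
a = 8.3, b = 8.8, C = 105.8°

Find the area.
Using A = ½ab·sin(C):
A = ½·8.3·8.8·sin(105.8°) = ½·73.04·0.962218 = 35.14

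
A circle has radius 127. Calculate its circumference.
Circumference = 2 * pi * r
Circumference = 2 * pi * 127
Circumference = 797.96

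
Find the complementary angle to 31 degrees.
Complementary angles sum to 90 degrees.
Other angle = 90 - 31
Other angle = 59 degrees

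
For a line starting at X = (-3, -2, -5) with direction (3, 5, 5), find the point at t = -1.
P(-1) = (-3 + 3(-1), -2 + 5(-1), -5 + 5(-1)) = (-6, -7, -10)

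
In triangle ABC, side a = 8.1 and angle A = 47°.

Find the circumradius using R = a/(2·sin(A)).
R = a/(2·sin(A)) = 8.1/(2·sin(47°))
R = 8.1/(2·0.731354) = 8.1/1.462707 = 5.538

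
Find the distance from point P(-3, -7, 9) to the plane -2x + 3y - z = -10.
d = |(-2)(-3) + 3(-7) + (-1)(9) - (-10)| / √((-2)² + 3² + (-1)²) = 14/√14 = 3.742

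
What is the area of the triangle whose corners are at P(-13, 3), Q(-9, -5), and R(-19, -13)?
Using the coordinate formula: Area = (1/2)|x₁(y₂-y₃) + x₂(y₃-y₁) + x₃(y₁-y₂)|
Area = (1/2)|(-13)((-5)-(-13)) + (-9)((-13)-3) + (-19)(3-(-5))|
Area = (1/2)|(-13)*8 + (-9)*(-16) + (-19)*8|
Area = (1/2)|(-104) + 144 + (-152)|
Area = (1/2)*112 = 56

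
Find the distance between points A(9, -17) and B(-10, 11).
Using the distance formula: d = sqrt((x₂-x₁)² + (y₂-y₁)²)
dx = (-10) - 9 = -19
dy = 11 - (-17) = 28
d = sqrt((-19)² + 28²) = sqrt(361 + 784) = sqrt(1145) = 33.84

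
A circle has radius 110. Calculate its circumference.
Circumference = 2 * pi * r
Circumference = 2 * pi * 110
Circumference = 691.15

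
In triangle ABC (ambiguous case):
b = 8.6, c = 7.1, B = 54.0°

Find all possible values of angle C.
sin(C)/c = sin(B)/b  →  sin(C) = c·sin(B)/b = 7.1·sin(54.0°)/8.6 = 0.667909
C₁ = arcsin(0.667909) = 41.91°,  C₂ = 180° - C₁ = 138.09°
Check C₂: A = 180° - 54.0° - 138.09° = -12.09° ≤ 0, rejected
C = 41.91° (one solution)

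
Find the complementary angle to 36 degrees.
Complementary angles sum to 90 degrees.
Other angle = 90 - 36
Other angle = 54 degrees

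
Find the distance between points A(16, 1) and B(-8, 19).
Using the distance formula: d = sqrt((x₂-x₁)² + (y₂-y₁)²)
dx = (-8) - 16 = -24
dy = 19 - 1 = 18
d = sqrt((-24)² + 18²) = sqrt(576 + 324) = sqrt(900) = 30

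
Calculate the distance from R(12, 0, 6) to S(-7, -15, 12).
d = √[(-19)² + (-15)² + (6)²] = √622 = 24.94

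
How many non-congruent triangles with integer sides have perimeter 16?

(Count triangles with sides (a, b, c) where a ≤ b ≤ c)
With a ≤ b ≤ c and a + b + c = 16, the triangle inequality a + b > c gives c < 16/2, so c ≤ 7.
Iterate a from 1 to ⌊p/3⌋ = 5; for each a, b ranges from a to ⌊(p−a)/2⌋ with c = p − a − b, keeping only c ≥ b.
Triples: (2, 7, 7), (3, 6, 7), (4, 5, 7), …
Count = 5 triangles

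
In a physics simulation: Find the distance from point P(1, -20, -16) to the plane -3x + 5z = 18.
d = |(-3)(1) + 0(-20) + 5(-16) - (18)| / √((-3)² + 0² + 5²) = 101/√34 = 17.32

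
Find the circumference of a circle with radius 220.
Circumference = 2 * pi * r
Circumference = 2 * pi * 220
Circumference = 1382.30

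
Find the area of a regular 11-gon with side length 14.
For a regular 11-gon with side length s = 14:
Apothem a = s / (2*tan(pi/11)) = 14 / (2*tan(pi/11)) ≈ 23.83981
Perimeter P = 11 * 14 = 154
Area = (1/2) * P * a = (1/2) * 154 * 23.83981 = 1835.67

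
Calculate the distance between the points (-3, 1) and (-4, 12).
Using the distance formula: d = sqrt((x₂-x₁)² + (y₂-y₁)²)
dx = (-4) - (-3) = -1
dy = 12 - 1 = 11
d = sqrt((-1)² + 11²) = sqrt(1 + 121) = sqrt(122) = 11.05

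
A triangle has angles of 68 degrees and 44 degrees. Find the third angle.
Sum of angles in a triangle = 180 degrees
Third angle = 180 - 68 - 44
Third angle = 68 degrees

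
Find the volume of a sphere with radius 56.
Volume = (4/3) * pi * r³
Volume = (4/3) * pi * 56³
Volume = (4/3) * pi * 175616
Volume = 735618.58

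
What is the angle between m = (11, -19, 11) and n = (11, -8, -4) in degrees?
m·n = 229, |m|² = 603, |n|² = 201
cos θ = 229/√121203 ≈ 0.6578
θ ≈ 48.87°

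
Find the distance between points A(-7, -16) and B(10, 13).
Using the distance formula: d = sqrt((x₂-x₁)² + (y₂-y₁)²)
dx = 10 - (-7) = 17
dy = 13 - (-16) = 29
d = sqrt(17² + 29²) = sqrt(289 + 841) = sqrt(1130) = 33.62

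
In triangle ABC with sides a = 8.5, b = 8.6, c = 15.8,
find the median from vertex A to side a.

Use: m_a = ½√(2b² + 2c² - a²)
m_a = ½√(2·8.6² + 2·15.8² - 8.5²)
m_a = ½√(147.92 + 499.28 - 72.25) = ½√574.95 = 11.99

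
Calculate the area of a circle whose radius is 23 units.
Area = pi * r²
Area = pi * 23²
Area = pi * 529
Area = 1661.90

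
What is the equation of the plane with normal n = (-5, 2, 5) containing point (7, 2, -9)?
d = n·P = (-5)(7) + (2)(2) + (5)(-9) = -76
Plane: -5x + 2y + 5z = -76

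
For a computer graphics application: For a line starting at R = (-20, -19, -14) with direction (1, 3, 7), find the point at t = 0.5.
P(0.5) = (-20 + 1(0.5), -19 + 3(0.5), -14 + 7(0.5)) = (-19.5, -17.5, -10.5)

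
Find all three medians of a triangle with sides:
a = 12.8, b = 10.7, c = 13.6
Using m_x = ½√(2y² + 2z² - x²):
m_a = ½√(2·10.7² + 2·13.6² - 12.8²) = ½√435.06 = 10.43
m_b = ½√(2·12.8² + 2·13.6² - 10.7²) = ½√583.11 = 12.07
m_c = ½√(2·12.8² + 2·10.7² - 13.6²) = ½√371.7 = 9.64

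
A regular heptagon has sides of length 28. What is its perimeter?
Perimeter = number of sides * side length
Perimeter = 7 * 28
Perimeter = 196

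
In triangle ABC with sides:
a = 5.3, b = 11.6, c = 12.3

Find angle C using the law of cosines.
cos(C) = (a² + b² - c²)/(2ab)
cos(C) = (5.3² + 11.6² - 12.3²)/(2·5.3·11.6) = 11.36/122.96 = 0.092388
C = arccos(0.092388) = 84.7°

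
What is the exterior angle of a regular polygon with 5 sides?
Exterior angle of a regular n-gon = 360/n
Exterior angle = 360/5
Exterior angle = 72 degrees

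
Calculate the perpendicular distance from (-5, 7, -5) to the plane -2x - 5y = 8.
d = |(-2)(-5) + (-5)(7) + 0(-5) - (8)| / √((-2)² + (-5)² + 0²) = 33/√29 = 6.128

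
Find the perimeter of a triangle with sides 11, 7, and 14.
Perimeter = sum of all sides
Perimeter = 11 + 7 + 14
Perimeter = 32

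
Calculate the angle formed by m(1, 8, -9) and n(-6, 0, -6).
m·n = 48, |m|² = 146, |n|² = 72
cos θ = 48/√10512 ≈ 0.4682
θ ≈ 62.08°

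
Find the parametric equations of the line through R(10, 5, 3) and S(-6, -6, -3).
Direction vector d = S - R = (-16, -11, -6)
x = 10 - 16t, y = 5 - 11t, z = 3 - 6t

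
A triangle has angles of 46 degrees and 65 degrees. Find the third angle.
Sum of angles in a triangle = 180 degrees
Third angle = 180 - 46 - 65
Third angle = 69 degrees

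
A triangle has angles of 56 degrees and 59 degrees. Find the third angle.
Sum of angles in a triangle = 180 degrees
Third angle = 180 - 56 - 59
Third angle = 65 degrees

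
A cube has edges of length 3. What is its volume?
Volume = s³
Volume = 3³
Volume = 27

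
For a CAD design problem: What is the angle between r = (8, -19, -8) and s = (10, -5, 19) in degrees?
r·s = 23, |r|² = 489, |s|² = 486
cos θ = 23/√237654 ≈ 0.04718
θ ≈ 87.3°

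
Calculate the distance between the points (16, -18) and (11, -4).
Using the distance formula: d = sqrt((x₂-x₁)² + (y₂-y₁)²)
dx = 11 - 16 = -5
dy = (-4) - (-18) = 14
d = sqrt((-5)² + 14²) = sqrt(25 + 196) = sqrt(221) = 14.87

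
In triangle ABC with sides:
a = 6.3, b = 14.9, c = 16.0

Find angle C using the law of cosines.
cos(C) = (a² + b² - c²)/(2ab)
cos(C) = (6.3² + 14.9² - 16.0²)/(2·6.3·14.9) = 5.7/187.74 = 0.030361
C = arccos(0.030361) = 88.26°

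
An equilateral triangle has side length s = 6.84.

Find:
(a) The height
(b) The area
(a) Height h = s·√3/2 = 6.84·√3/2 = 5.924
(b) Area = (√3/4)·s² = (√3/4)·6.84² = (√3/4)·46.7856 = 20.26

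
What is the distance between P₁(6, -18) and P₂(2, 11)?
Using the distance formula: d = sqrt((x₂-x₁)² + (y₂-y₁)²)
dx = 2 - 6 = -4
dy = 11 - (-18) = 29
d = sqrt((-4)² + 29²) = sqrt(16 + 841) = sqrt(857) = 29.27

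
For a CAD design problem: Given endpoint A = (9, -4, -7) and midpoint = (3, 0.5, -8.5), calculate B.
B = (2×3 - 9, 2×0.5 - (-4), 2×(-8.5) - (-7)) = (-3, 5, -10)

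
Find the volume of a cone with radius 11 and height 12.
Volume = (1/3) * pi * r² * h
Volume = (1/3) * pi * 11² * 12
Volume = (1/3) * pi * 121 * 12
Volume = (1/3) * pi * 1452
Volume = 1520.53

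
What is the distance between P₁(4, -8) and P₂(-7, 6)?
Using the distance formula: d = sqrt((x₂-x₁)² + (y₂-y₁)²)
dx = (-7) - 4 = -11
dy = 6 - (-8) = 14
d = sqrt((-11)² + 14²) = sqrt(121 + 196) = sqrt(317) = 17.80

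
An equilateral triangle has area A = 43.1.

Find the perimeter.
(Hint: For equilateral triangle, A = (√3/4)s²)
A = (√3/4)s²  →  s² = 4A/√3 = 4·43.1/√3 = 99.5352
s = 9.97673
Perimeter = 3s = 29.93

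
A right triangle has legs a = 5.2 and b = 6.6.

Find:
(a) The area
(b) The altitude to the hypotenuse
(a) Area = ½ab = ½·5.2·6.6 = 17.16
(b) Hypotenuse c = √(5.2² + 6.6²) = √70.6 = 8.40238
    Area = ½·c·h_c  →  h_c = 2·Area/c = 2·17.16/8.40238 = 4.085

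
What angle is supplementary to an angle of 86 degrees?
Supplementary angles sum to 180 degrees.
Other angle = 180 - 86
Other angle = 94 degrees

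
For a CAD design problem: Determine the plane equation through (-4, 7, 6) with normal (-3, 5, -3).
d = n·P = (-3)(-4) + (5)(7) + (-3)(6) = 29
Plane: -3x + 5y - 3z = 29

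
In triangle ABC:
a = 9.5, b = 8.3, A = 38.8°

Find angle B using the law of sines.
sin(B)/b = sin(A)/a
sin(B) = b·sin(A)/a = 8.3·sin(38.8°)/9.5 = 0.547454
B = arcsin(0.547454) = 33.19°  (b ≤ a, so B ≤ A and the acute solution is unique)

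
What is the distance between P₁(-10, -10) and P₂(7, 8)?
Using the distance formula: d = sqrt((x₂-x₁)² + (y₂-y₁)²)
dx = 7 - (-10) = 17
dy = 8 - (-10) = 18
d = sqrt(17² + 18²) = sqrt(289 + 324) = sqrt(613) = 24.76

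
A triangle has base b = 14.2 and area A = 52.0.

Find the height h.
A = ½bh  →  h = 2A/b
h = 2·52.0/14.2 = 7.324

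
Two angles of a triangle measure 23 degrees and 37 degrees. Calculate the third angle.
Sum of angles in a triangle = 180 degrees
Third angle = 180 - 23 - 37
Third angle = 120 degrees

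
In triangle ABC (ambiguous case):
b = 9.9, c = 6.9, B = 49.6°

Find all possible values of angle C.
sin(C)/c = sin(B)/b  →  sin(C) = c·sin(B)/b = 6.9·sin(49.6°)/9.9 = 0.530769
C₁ = arcsin(0.530769) = 32.06°,  C₂ = 180° - C₁ = 147.94°
Check C₂: A = 180° - 49.6° - 147.94° = -17.54° ≤ 0, rejected
C = 32.06° (one solution)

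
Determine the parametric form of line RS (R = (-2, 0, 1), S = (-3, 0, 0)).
Direction vector d = S - R = (-1, 0, -1)
x = -2 - t, y = 0, z = 1 - t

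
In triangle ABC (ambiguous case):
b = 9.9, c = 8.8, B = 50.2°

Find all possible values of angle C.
sin(C)/c = sin(B)/b  →  sin(C) = c·sin(B)/b = 8.8·sin(50.2°)/9.9 = 0.682919
C₁ = arcsin(0.682919) = 43.07°,  C₂ = 180° - C₁ = 136.93°
Check C₂: A = 180° - 50.2° - 136.93° = -7.13° ≤ 0, rejected
C = 43.07° (one solution)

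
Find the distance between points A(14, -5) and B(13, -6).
Using the distance formula: d = sqrt((x₂-x₁)² + (y₂-y₁)²)
dx = 13 - 14 = -1
dy = (-6) - (-5) = -1
d = sqrt((-1)² + (-1)²) = sqrt(1 + 1) = sqrt(2) = 1.41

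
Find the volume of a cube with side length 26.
Volume = s³
Volume = 26³
Volume = 17576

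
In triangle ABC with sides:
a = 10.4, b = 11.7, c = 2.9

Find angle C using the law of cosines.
cos(C) = (a² + b² - c²)/(2ab)
cos(C) = (10.4² + 11.7² - 2.9²)/(2·10.4·11.7) = 236.64/243.36 = 0.972387
C = arccos(0.972387) = 13.5°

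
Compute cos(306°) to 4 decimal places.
cos(306 degrees) = 0.5878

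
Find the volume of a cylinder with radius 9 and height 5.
Volume = pi * r² * h
Volume = pi * 9² * 5
Volume = pi * 81 * 5
Volume = pi * 405
Volume = 1272.35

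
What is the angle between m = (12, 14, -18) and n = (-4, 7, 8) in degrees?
m·n = -94, |m|² = 664, |n|² = 129
cos θ = -94/√85656 ≈ -0.3212
θ ≈ 108.7°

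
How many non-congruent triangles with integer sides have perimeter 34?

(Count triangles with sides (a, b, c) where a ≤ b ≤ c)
With a ≤ b ≤ c and a + b + c = 34, the triangle inequality a + b > c gives c < 34/2, so c ≤ 16.
Iterate a from 1 to ⌊p/3⌋ = 11; for each a, b ranges from a to ⌊(p−a)/2⌋ with c = p − a − b, keeping only c ≥ b.
Triples: (2, 16, 16), (3, 15, 16), (4, 14, 16), …
Count = 24 triangles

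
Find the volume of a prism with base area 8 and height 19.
Volume = base area * height
Volume = 8 * 19
Volume = 152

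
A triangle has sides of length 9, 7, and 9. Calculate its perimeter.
Perimeter = sum of all sides
Perimeter = 9 + 7 + 9
Perimeter = 25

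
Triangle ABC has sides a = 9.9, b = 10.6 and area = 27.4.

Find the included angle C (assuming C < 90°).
Area = ½ab·sin(C)  →  sin(C) = 2·Area/(ab)
sin(C) = 2·27.4/(9.9·10.6) = 0.522203
C = arcsin(0.522203) = 31.48°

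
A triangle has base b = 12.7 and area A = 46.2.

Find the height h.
A = ½bh  →  h = 2A/b
h = 2·46.2/12.7 = 7.276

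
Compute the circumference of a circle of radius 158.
Circumference = 2 * pi * r
Circumference = 2 * pi * 158
Circumference = 992.74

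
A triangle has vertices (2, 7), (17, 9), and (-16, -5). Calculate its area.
Using the coordinate formula: Area = (1/2)|x₁(y₂-y₃) + x₂(y₃-y₁) + x₃(y₁-y₂)|
Area = (1/2)|2(9-(-5)) + 17((-5)-7) + (-16)(7-9)|
Area = (1/2)|2*14 + 17*(-12) + (-16)*(-2)|
Area = (1/2)|28 + (-204) + 32|
Area = (1/2)*144 = 72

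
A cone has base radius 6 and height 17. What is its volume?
Volume = (1/3) * pi * r² * h
Volume = (1/3) * pi * 6² * 17
Volume = (1/3) * pi * 36 * 17
Volume = (1/3) * pi * 612
Volume = 640.88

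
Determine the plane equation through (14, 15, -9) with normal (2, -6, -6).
d = n·P = (2)(14) + (-6)(15) + (-6)(-9) = -8
Plane: 2x - 6y - 6z = -8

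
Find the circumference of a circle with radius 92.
Circumference = 2 * pi * r
Circumference = 2 * pi * 92
Circumference = 578.05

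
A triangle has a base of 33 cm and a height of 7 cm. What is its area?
Area = (1/2) * base * height
Area = (1/2) * 33 * 7
Area = 115.50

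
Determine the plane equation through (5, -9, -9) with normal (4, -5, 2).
d = n·P = (4)(5) + (-5)(-9) + (2)(-9) = 47
Plane: 4x - 5y + 2z = 47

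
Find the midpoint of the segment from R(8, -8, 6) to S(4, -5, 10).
Midpoint = ((8+4)/2, (-8-5)/2, (6+10)/2) = (6, -6.5, 8)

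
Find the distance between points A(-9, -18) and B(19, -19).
Using the distance formula: d = sqrt((x₂-x₁)² + (y₂-y₁)²)
dx = 19 - (-9) = 28
dy = (-19) - (-18) = -1
d = sqrt(28² + (-1)²) = sqrt(784 + 1) = sqrt(785) = 28.02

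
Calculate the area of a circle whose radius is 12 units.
Area = pi * r²
Area = pi * 12²
Area = pi * 144
Area = 452.39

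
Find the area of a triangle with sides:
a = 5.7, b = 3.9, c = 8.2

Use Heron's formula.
s = (a+b+c)/2 = (5.7+3.9+8.2)/2 = 8.9
A = √(s(s-a)(s-b)(s-c)) = √(8.9·3.2·5·0.7)
A = √99.68 = 9.984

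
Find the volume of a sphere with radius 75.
Volume = (4/3) * pi * r³
Volume = (4/3) * pi * 75³
Volume = (4/3) * pi * 421875
Volume = 1767145.87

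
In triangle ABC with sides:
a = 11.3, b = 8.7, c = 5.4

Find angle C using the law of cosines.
cos(C) = (a² + b² - c²)/(2ab)
cos(C) = (11.3² + 8.7² - 5.4²)/(2·11.3·8.7) = 174.22/196.62 = 0.886075
C = arccos(0.886075) = 27.62°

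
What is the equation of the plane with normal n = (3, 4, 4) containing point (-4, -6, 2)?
d = n·P = (3)(-4) + (4)(-6) + (4)(2) = -28
Plane: 3x + 4y + 4z = -28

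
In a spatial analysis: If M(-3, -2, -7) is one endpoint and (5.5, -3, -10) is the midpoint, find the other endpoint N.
N = (2×5.5 - (-3), 2×(-3) - (-2), 2×(-10) - (-7)) = (14, -4, -13)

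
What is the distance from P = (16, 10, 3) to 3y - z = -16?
d = |0(16) + 3(10) + (-1)(3) - (-16)| / √(0² + 3² + (-1)²) = 43/√10 = 13.6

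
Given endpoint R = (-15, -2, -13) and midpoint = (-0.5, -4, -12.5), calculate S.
S = (2×(-0.5) - (-15), 2×(-4) - (-2), 2×(-12.5) - (-13)) = (14, -6, -12)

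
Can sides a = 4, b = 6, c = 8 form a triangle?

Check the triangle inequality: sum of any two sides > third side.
Yes, triangle inequality satisfied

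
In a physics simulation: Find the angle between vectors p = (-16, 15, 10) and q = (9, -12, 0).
p·q = -324, |p|² = 581, |q|² = 225
cos θ = -324/√130725 ≈ -0.8961
θ ≈ 153.7°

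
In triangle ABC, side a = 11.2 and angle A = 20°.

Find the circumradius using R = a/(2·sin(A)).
R = a/(2·sin(A)) = 11.2/(2·sin(20°))
R = 11.2/(2·0.342020) = 11.2/0.684040 = 16.37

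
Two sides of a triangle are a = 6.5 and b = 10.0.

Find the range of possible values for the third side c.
By the triangle inequality: |a - b| < c < a + b
|6.5 - 10.0| < c < 6.5 + 10.0
3.5 < c < 16.5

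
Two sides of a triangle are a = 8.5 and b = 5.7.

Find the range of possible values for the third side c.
By the triangle inequality: |a - b| < c < a + b
|8.5 - 5.7| < c < 8.5 + 5.7
2.8 < c < 14.2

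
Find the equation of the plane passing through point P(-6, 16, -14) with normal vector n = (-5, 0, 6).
d = n·P = (-5)(-6) + (0)(16) + (6)(-14) = -54
Plane: -5x + 6z = -54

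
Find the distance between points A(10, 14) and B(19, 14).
Using the distance formula: d = sqrt((x₂-x₁)² + (y₂-y₁)²)
dx = 19 - 10 = 9
dy = 14 - 14 = 0
d = sqrt(9² + 0²) = sqrt(81 + 0) = sqrt(81) = 9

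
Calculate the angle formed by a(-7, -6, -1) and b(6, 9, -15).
a·b = -81, |a|² = 86, |b|² = 342
cos θ = -81/√29412 ≈ -0.4723
θ ≈ 118.2°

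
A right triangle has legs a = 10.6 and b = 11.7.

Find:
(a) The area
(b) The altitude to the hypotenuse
(a) Area = ½ab = ½·10.6·11.7 = 62.01
(b) Hypotenuse c = √(10.6² + 11.7²) = √249.25 = 15.7877
    Area = ½·c·h_c  →  h_c = 2·Area/c = 2·62.01/15.7877 = 7.856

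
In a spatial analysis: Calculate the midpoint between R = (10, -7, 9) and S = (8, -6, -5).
Midpoint = ((10+8)/2, (-7-6)/2, (9-5)/2) = (9, -6.5, 2)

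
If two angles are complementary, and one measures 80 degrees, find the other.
Complementary angles sum to 90 degrees.
Other angle = 90 - 80
Other angle = 10 degrees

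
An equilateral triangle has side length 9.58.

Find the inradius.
For an equilateral triangle, r = s/(2√3) where s is the side.
r = 9.58/(2√3) = 9.58/3.464102 = 2.766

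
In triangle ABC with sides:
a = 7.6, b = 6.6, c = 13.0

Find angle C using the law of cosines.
cos(C) = (a² + b² - c²)/(2ab)
cos(C) = (7.6² + 6.6² - 13.0²)/(2·7.6·6.6) = -67.68/100.32 = -0.674641
C = arccos(-0.674641) = 132.4°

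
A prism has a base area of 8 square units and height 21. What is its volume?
Volume = base area * height
Volume = 8 * 21
Volume = 168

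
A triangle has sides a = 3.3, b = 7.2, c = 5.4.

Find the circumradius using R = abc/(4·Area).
s = (a+b+c)/2 = 7.95
Area = √(s(s-a)(s-b)(s-c)) = √(7.95·4.65·0.75·2.55) = 8.40835
R = abc/(4·Area) = (3.3·7.2·5.4)/(4·8.40835) = 128.304/33.6334 = 3.815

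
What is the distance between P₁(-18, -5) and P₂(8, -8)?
Using the distance formula: d = sqrt((x₂-x₁)² + (y₂-y₁)²)
dx = 8 - (-18) = 26
dy = (-8) - (-5) = -3
d = sqrt(26² + (-3)²) = sqrt(676 + 9) = sqrt(685) = 26.17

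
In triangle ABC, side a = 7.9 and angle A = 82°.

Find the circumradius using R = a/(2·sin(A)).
R = a/(2·sin(A)) = 7.9/(2·sin(82°))
R = 7.9/(2·0.990268) = 7.9/1.980536 = 3.989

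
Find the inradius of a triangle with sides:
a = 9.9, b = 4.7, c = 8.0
s = (a+b+c)/2 = (9.9+4.7+8.0)/2 = 11.3
Area = √(s(s-a)(s-b)(s-c)) = √(11.3·1.4·6.6·3.3) = 18.5623
r = Area/s = 18.5623/11.3 = 1.643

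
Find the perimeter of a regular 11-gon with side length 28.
Perimeter = number of sides * side length
Perimeter = 11 * 28
Perimeter = 308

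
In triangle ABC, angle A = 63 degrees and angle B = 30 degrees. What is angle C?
Sum of angles in a triangle = 180 degrees
Third angle = 180 - 63 - 30
Third angle = 87 degrees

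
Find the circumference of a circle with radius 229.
Circumference = 2 * pi * r
Circumference = 2 * pi * 229
Circumference = 1438.85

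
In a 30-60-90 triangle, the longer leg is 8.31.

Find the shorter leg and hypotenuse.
In a 30-60-90 triangle, sides are in ratio 1 : √3 : 2.
Long leg = short leg·√3  →  short leg = 8.31/√3 = 4.798
Hypotenuse = 2·(short leg) = 2·8.31/√3 = 9.596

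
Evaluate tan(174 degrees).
tan(174 degrees) = -0.1051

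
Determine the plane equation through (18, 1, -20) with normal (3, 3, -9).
d = n·P = (3)(18) + (3)(1) + (-9)(-20) = 237
Plane: 3x + 3y - 9z = 237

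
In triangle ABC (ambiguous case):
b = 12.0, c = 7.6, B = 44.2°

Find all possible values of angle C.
sin(C)/c = sin(B)/b  →  sin(C) = c·sin(B)/b = 7.6·sin(44.2°)/12.0 = 0.441538
C₁ = arcsin(0.441538) = 26.2°,  C₂ = 180° - C₁ = 153.8°
Check C₂: A = 180° - 44.2° - 153.8° = -18° ≤ 0, rejected
C = 26.2° (one solution)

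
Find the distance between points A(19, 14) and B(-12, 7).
Using the distance formula: d = sqrt((x₂-x₁)² + (y₂-y₁)²)
dx = (-12) - 19 = -31
dy = 7 - 14 = -7
d = sqrt((-31)² + (-7)²) = sqrt(961 + 49) = sqrt(1010) = 31.78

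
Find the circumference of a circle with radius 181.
Circumference = 2 * pi * r
Circumference = 2 * pi * 181
Circumference = 1137.26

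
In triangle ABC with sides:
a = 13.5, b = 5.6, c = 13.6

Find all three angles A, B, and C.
By the law of cosines:
cos(A) = (b² + c² - a²)/(2bc) = 0.223674  →  A = 77.08°
cos(B) = (a² + c² - b²)/(2ac) = 0.914624  →  B = 23.85°
cos(C) = (a² + b² - c²)/(2ab) = 0.189484  →  C = 79.08°
Check: A + B + C = 180.0° ✓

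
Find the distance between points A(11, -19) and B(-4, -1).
Using the distance formula: d = sqrt((x₂-x₁)² + (y₂-y₁)²)
dx = (-4) - 11 = -15
dy = (-1) - (-19) = 18
d = sqrt((-15)² + 18²) = sqrt(225 + 324) = sqrt(549) = 23.43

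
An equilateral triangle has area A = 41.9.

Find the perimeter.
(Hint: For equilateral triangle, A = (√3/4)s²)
A = (√3/4)s²  →  s² = 4A/√3 = 4·41.9/√3 = 96.7639
s = 9.83686
Perimeter = 3s = 29.51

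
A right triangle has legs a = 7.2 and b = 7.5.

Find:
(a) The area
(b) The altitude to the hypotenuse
(a) Area = ½ab = ½·7.2·7.5 = 27
(b) Hypotenuse c = √(7.2² + 7.5²) = √108.09 = 10.3966
    Area = ½·c·h_c  →  h_c = 2·Area/c = 2·27/10.3966 = 5.194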